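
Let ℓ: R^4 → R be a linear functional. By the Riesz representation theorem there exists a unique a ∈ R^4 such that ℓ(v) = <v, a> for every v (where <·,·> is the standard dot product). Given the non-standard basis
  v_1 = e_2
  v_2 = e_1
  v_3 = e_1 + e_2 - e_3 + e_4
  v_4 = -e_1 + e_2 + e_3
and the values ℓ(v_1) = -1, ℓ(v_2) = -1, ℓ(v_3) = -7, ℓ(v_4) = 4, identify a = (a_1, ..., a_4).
a = (-1, -1, 4, -1)

Write a = (a_1, ..., a_4) in the standard basis. For each basis vector v_i, ℓ(v_i) = <v_i, a> is a linear equation in the a_j's. Collect the n equations into a matrix system V a = ℓ, where row i of V is v_i (expressed in the standard basis). Since V is invertible (lower-triangular with 1s on the diagonal, up to permutation), solve by back-substitution:
  V =
[[0, 1, 0, 0],
 [1, 0, 0, 0],
 [1, 1, -1, 1],
 [-1, 1, 1, 0]]
  V a = (-1, -1, -7, 4)
Solving gives a = (-1, -1, 4, -1).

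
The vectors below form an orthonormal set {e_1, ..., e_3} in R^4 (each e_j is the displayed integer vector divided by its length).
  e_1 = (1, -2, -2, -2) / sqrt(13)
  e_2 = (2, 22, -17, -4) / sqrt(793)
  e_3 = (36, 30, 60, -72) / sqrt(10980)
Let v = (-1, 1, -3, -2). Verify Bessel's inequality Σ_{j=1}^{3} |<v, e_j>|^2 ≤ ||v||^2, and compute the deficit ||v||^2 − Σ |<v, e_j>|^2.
Σ |<v, e_j>|^2 = 59/5; ||v||^2 = 15; deficit = 16/5

Write each e_j = u_j / sqrt(<u_j, u_j>) where u_j is the displayed integer vector. Then <v, e_j> = <v, u_j> / sqrt(<u_j, u_j>), so |<v, e_j>|^2 = <v, u_j>^2 / <u_j, u_j>.
Coefficients: <v, e_1> = 7/sqrt(13), <v, e_2> = 79/sqrt(793), <v, e_3> = -42/sqrt(10980).
Square and sum: Σ |<v, e_j>|^2 = 59/5.
Compute ||v||^2 = v·v = 15.
Deficit = 15 − 59/5 = 16/5 ≥ 0, confirming Bessel's inequality. (The deficit equals ||v − Σ <v,e_j> e_j||^2, the squared distance from v to span{e_j}.)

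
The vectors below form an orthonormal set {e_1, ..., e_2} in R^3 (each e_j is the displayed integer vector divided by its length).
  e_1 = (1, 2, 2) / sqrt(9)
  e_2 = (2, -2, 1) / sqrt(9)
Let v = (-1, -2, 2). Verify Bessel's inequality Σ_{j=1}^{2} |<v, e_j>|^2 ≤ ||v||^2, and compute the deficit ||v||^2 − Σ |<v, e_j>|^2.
Σ |<v, e_j>|^2 = 17/9; ||v||^2 = 9; deficit = 64/9

Write each e_j = u_j / sqrt(<u_j, u_j>) where u_j is the displayed integer vector. Then <v, e_j> = <v, u_j> / sqrt(<u_j, u_j>), so |<v, e_j>|^2 = <v, u_j>^2 / <u_j, u_j>.
Coefficients: <v, e_1> = -1/sqrt(9), <v, e_2> = 4/sqrt(9).
Square and sum: Σ |<v, e_j>|^2 = 17/9.
Compute ||v||^2 = v·v = 9.
Deficit = 9 − 17/9 = 64/9 ≥ 0, confirming Bessel's inequality. (The deficit equals ||v − Σ <v,e_j> e_j||^2, the squared distance from v to span{e_j}.)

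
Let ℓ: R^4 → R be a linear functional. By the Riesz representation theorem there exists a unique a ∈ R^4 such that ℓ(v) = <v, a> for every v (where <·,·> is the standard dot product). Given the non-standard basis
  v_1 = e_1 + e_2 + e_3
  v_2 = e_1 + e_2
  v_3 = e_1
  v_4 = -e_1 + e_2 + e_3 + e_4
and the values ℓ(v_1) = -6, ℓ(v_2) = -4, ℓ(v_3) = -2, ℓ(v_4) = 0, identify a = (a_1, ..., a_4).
a = (-2, -2, -2, 2)

Write a = (a_1, ..., a_4) in the standard basis. For each basis vector v_i, ℓ(v_i) = <v_i, a> is a linear equation in the a_j's. Collect the n equations into a matrix system V a = ℓ, where row i of V is v_i (expressed in the standard basis). Since V is invertible (lower-triangular with 1s on the diagonal, up to permutation), solve by back-substitution:
  V =
[[1, 1, 1, 0],
 [1, 1, 0, 0],
 [1, 0, 0, 0],
 [-1, 1, 1, 1]]
  V a = (-6, -4, -2, 0)
Solving gives a = (-2, -2, -2, 2).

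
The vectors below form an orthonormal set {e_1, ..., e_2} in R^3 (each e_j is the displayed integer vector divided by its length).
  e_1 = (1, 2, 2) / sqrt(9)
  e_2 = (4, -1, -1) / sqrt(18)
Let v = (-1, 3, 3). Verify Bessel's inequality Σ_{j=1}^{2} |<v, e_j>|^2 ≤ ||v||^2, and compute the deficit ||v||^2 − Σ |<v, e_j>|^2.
Σ |<v, e_j>|^2 = 19; ||v||^2 = 19; deficit = 0

Write each e_j = u_j / sqrt(<u_j, u_j>) where u_j is the displayed integer vector. Then <v, e_j> = <v, u_j> / sqrt(<u_j, u_j>), so |<v, e_j>|^2 = <v, u_j>^2 / <u_j, u_j>.
Coefficients: <v, e_1> = 11/sqrt(9), <v, e_2> = -10/sqrt(18).
Square and sum: Σ |<v, e_j>|^2 = 19.
Compute ||v||^2 = v·v = 19.
Deficit = 19 − 19 = 0 ≥ 0, confirming Bessel's inequality. (The deficit equals ||v − Σ <v,e_j> e_j||^2, the squared distance from v to span{e_j}.)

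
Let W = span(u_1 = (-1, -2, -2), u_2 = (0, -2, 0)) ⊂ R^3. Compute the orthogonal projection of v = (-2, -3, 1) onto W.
proj_W(v) = (0, -3, 0)

Set up U = [u_1 | ... | u_2] ∈ R^(3×2). The projector onto W = col(U) is P = U (U^T U)^(-1) U^T.
Compute U^T U =
  [9, 4]
  [4, 4],
and U^T v = (6, 6).
Solve U^T U · c = U^T v for the coefficients: c = (0, 3/2). The projection is proj_W(v) = U c.
Check: (v - proj_W(v)) · u_1 = 0  (should be 0).
Check: (v - proj_W(v)) · u_2 = 0  (should be 0).
Result: proj_W(v) = (0, -3, 0).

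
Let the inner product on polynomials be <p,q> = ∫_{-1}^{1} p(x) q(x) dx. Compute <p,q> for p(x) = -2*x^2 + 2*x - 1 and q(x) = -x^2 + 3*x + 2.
<p,q> = -6/5

Expand the product: p(x)·q(x) = 2*x^4 - 8*x^3 + 3*x^2 + x - 2.
∫_{-1}^{1} of each monomial x^k gives [2/(k+1) if k even, 0 if k odd]. Integrating term-by-term (or equivalently evaluating the antiderivative F(x) = 2*x^5/5 - 2*x^4 + x^3 + x^2/2 - 2*x at the endpoints):
  F(1) − F(−1) = -21/10 − (-9/10) = -6/5.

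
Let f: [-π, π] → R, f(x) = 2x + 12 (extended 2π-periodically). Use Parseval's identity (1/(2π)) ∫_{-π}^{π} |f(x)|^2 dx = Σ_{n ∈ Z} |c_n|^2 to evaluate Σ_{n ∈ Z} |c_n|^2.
Σ |c_n|^2 = 4π^2/3 + 144

Expand and integrate term by term over [-π, π]:
  ∫ (2x)^2 dx = 4·(2π^3/3); ∫ 2·2·(12)·x dx = 0 (odd integrand); ∫ 12^2 dx = 144·2π.
So (1/(2π)) ∫_{-π}^{π} (2x + 12)^2 dx = 4π^2/3 + 144 = 4π^2/3 + 144.
Parseval ⇒ Σ |c_n|^2 = 4π^2/3 + 144.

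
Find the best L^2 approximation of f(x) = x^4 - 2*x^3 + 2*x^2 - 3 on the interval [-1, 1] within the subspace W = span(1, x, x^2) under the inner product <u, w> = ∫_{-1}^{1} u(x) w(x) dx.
g(x) = 20*x^2/7 - 6*x/5 - 108/35

The best approximation g ∈ W is the orthogonal projection of f onto W. Writing g = a_0 + a_1 x + a_2 x^2, the coefficients solve the normal equations G · a = b where
  G_{ij} = <φ_i, φ_j> and b_i = <f, φ_i>, with φ_0 = 1, φ_1 = x, φ_2 = x^2.
G =
  [2, 0, 2/3]
  [0, 2/3, 0]
  [2/3, 0, 2/5],
b = (-64/15, -4/5, -32/35).
Solving gives a_0 = -108/35, a_1 = -6/5, a_2 = 20/7, so
  g(x) = 20*x^2/7 - 6*x/5 - 108/35.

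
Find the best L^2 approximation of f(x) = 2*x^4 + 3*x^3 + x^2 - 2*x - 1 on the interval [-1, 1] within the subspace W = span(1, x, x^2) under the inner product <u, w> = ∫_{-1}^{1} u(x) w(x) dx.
g(x) = 19*x^2/7 - x/5 - 41/35

The best approximation g ∈ W is the orthogonal projection of f onto W. Writing g = a_0 + a_1 x + a_2 x^2, the coefficients solve the normal equations G · a = b where
  G_{ij} = <φ_i, φ_j> and b_i = <f, φ_i>, with φ_0 = 1, φ_1 = x, φ_2 = x^2.
G =
  [2, 0, 2/3]
  [0, 2/3, 0]
  [2/3, 0, 2/5],
b = (-8/15, -2/15, 32/105).
Solving gives a_0 = -41/35, a_1 = -1/5, a_2 = 19/7, so
  g(x) = 19*x^2/7 - x/5 - 41/35.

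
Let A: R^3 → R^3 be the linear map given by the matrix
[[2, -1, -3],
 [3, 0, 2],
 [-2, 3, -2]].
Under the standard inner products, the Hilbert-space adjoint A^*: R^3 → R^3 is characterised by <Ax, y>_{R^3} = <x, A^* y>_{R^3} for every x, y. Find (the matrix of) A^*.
A^* = A^T =
[[2, 3, -2],
 [-1, 0, 3],
 [-3, 2, -2]]

For real matrices with standard dot products, the defining identity <Ax, y> = <x, A^* y> gives (Ax)^T y = x^T (A^*) y, i.e. x^T A^T y = x^T (A^*) y. Since this holds for all x, y, we must have A^* = A^T. Therefore
A^* =
[[2, 3, -2],
 [-1, 0, 3],
 [-3, 2, -2]].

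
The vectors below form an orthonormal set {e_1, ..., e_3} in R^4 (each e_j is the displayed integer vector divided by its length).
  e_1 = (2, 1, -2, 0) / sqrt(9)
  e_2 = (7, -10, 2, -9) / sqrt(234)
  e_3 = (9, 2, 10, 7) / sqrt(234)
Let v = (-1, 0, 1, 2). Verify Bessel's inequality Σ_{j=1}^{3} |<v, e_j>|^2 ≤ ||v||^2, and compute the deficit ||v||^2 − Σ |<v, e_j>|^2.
Σ |<v, e_j>|^2 = 5; ||v||^2 = 6; deficit = 1

Write each e_j = u_j / sqrt(<u_j, u_j>) where u_j is the displayed integer vector. Then <v, e_j> = <v, u_j> / sqrt(<u_j, u_j>), so |<v, e_j>|^2 = <v, u_j>^2 / <u_j, u_j>.
Coefficients: <v, e_1> = -4/sqrt(9), <v, e_2> = -23/sqrt(234), <v, e_3> = 15/sqrt(234).
Square and sum: Σ |<v, e_j>|^2 = 5.
Compute ||v||^2 = v·v = 6.
Deficit = 6 − 5 = 1 ≥ 0, confirming Bessel's inequality. (The deficit equals ||v − Σ <v,e_j> e_j||^2, the squared distance from v to span{e_j}.)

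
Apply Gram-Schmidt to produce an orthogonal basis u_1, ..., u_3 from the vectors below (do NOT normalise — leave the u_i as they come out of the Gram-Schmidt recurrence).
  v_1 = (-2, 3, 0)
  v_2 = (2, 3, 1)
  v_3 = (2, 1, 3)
Orthogonal basis:
  u_1 = (-2, 3, 0)
  u_2 = (36/13, 24/13, 1)
  u_3 = (-84/157, -56/157, 336/157)

Apply the Gram-Schmidt recurrence
  u_1 = v_1
  u_i = v_i − Σ_{j<i} ((v_i · u_j) / (u_j · u_j)) · u_j.

Step by step this gives:
  u_1 = (-2, 3, 0)
  u_2 = (36/13, 24/13, 1)
  u_3 = (-84/157, -56/157, 336/157)

Orthogonality check:
  u_2 · u_1 = 0 (should be 0)
  u_3 · u_1 = 0 (should be 0)
  u_3 · u_2 = 0 (should be 0)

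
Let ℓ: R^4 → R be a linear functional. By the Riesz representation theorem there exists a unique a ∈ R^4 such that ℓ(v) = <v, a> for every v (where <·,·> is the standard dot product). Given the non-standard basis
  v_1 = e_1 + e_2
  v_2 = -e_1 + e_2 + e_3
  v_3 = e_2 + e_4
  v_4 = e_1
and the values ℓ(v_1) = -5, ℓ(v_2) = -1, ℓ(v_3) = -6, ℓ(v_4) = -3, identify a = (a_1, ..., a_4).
a = (-3, -2, -2, -4)

Write a = (a_1, ..., a_4) in the standard basis. For each basis vector v_i, ℓ(v_i) = <v_i, a> is a linear equation in the a_j's. Collect the n equations into a matrix system V a = ℓ, where row i of V is v_i (expressed in the standard basis). Since V is invertible (lower-triangular with 1s on the diagonal, up to permutation), solve by back-substitution:
  V =
[[1, 1, 0, 0],
 [-1, 1, 1, 0],
 [0, 1, 0, 1],
 [1, 0, 0, 0]]
  V a = (-5, -1, -6, -3)
Solving gives a = (-3, -2, -2, -4).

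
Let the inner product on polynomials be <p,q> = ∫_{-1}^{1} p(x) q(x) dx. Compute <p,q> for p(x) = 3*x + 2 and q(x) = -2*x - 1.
<p,q> = -8

Expand the product: p(x)·q(x) = -6*x^2 - 7*x - 2.
∫_{-1}^{1} of each monomial x^k gives [2/(k+1) if k even, 0 if k odd]. Integrating term-by-term (or equivalently evaluating the antiderivative F(x) = -2*x^3 - 7*x^2/2 - 2*x at the endpoints):
  F(1) − F(−1) = -15/2 − (1/2) = -8.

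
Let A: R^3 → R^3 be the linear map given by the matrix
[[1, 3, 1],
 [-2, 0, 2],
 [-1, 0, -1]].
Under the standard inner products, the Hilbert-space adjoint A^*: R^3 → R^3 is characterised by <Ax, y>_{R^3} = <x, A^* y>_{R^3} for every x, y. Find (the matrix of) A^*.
A^* = A^T =
[[1, -2, -1],
 [3, 0, 0],
 [1, 2, -1]]

For real matrices with standard dot products, the defining identity <Ax, y> = <x, A^* y> gives (Ax)^T y = x^T (A^*) y, i.e. x^T A^T y = x^T (A^*) y. Since this holds for all x, y, we must have A^* = A^T. Therefore
A^* =
[[1, -2, -1],
 [3, 0, 0],
 [1, 2, -1]].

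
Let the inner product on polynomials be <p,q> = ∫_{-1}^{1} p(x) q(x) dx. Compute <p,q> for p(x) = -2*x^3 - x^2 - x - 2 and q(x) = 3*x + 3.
<p,q> = -92/5

Expand the product: p(x)·q(x) = -6*x^4 - 9*x^3 - 6*x^2 - 9*x - 6.
∫_{-1}^{1} of each monomial x^k gives [2/(k+1) if k even, 0 if k odd]. Integrating term-by-term (or equivalently evaluating the antiderivative F(x) = -6*x^5/5 - 9*x^4/4 - 2*x^3 - 9*x^2/2 - 6*x at the endpoints):
  F(1) − F(−1) = -319/20 − (49/20) = -92/5.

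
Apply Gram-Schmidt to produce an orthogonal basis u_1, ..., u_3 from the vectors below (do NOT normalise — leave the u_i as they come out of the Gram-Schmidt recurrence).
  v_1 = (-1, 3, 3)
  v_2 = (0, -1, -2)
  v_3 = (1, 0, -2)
Orthogonal basis:
  u_1 = (-1, 3, 3)
  u_2 = (-9/19, 8/19, -11/19)
  u_3 = (15/14, 5/7, -5/14)

Apply the Gram-Schmidt recurrence
  u_1 = v_1
  u_i = v_i − Σ_{j<i} ((v_i · u_j) / (u_j · u_j)) · u_j.

Step by step this gives:
  u_1 = (-1, 3, 3)
  u_2 = (-9/19, 8/19, -11/19)
  u_3 = (15/14, 5/7, -5/14)

Orthogonality check:
  u_2 · u_1 = 0 (should be 0)
  u_3 · u_1 = 0 (should be 0)
  u_3 · u_2 = 0 (should be 0)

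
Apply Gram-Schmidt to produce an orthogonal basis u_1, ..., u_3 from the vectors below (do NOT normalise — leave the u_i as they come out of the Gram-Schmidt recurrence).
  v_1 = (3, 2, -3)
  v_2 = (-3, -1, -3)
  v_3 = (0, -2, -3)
Orthogonal basis:
  u_1 = (3, 2, -3)
  u_2 = (-30/11, -9/11, -36/11)
  u_3 = (45/46, -45/23, -15/46)

Apply the Gram-Schmidt recurrence
  u_1 = v_1
  u_i = v_i − Σ_{j<i} ((v_i · u_j) / (u_j · u_j)) · u_j.

Step by step this gives:
  u_1 = (3, 2, -3)
  u_2 = (-30/11, -9/11, -36/11)
  u_3 = (45/46, -45/23, -15/46)

Orthogonality check:
  u_2 · u_1 = 0 (should be 0)
  u_3 · u_1 = 0 (should be 0)
  u_3 · u_2 = 0 (should be 0)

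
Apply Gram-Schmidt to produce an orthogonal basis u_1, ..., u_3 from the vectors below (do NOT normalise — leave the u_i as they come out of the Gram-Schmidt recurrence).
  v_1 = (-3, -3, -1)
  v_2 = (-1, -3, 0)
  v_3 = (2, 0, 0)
Orthogonal basis:
  u_1 = (-3, -3, -1)
  u_2 = (17/19, -21/19, 12/19)
  u_3 = (9/23, -3/23, -18/23)

Apply the Gram-Schmidt recurrence
  u_1 = v_1
  u_i = v_i − Σ_{j<i} ((v_i · u_j) / (u_j · u_j)) · u_j.

Step by step this gives:
  u_1 = (-3, -3, -1)
  u_2 = (17/19, -21/19, 12/19)
  u_3 = (9/23, -3/23, -18/23)

Orthogonality check:
  u_2 · u_1 = 0 (should be 0)
  u_3 · u_1 = 0 (should be 0)
  u_3 · u_2 = 0 (should be 0)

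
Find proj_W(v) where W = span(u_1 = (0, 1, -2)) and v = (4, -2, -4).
proj_W(v) = (0, 6/5, -12/5)

Set up U = [u_1 | ... | u_1] ∈ R^(3×1). The projector onto W = col(U) is P = U (U^T U)^(-1) U^T.
Compute U^T U =
  [5],
and U^T v = (6).
Solve U^T U · c = U^T v for the coefficients: c = (6/5). The projection is proj_W(v) = U c.
Check: (v - proj_W(v)) · u_1 = 0  (should be 0).
Result: proj_W(v) = (0, 6/5, -12/5).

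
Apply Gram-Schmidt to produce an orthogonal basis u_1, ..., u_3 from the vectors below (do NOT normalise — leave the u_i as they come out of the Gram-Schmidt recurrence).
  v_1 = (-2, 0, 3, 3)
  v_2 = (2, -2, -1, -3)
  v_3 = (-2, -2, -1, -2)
Orthogonal basis:
  u_1 = (-2, 0, 3, 3)
  u_2 = (6/11, -2, 13/11, -9/11)
  u_3 = (-96/35, -33/35, -33/35, -31/35)

Apply the Gram-Schmidt recurrence
  u_1 = v_1
  u_i = v_i − Σ_{j<i} ((v_i · u_j) / (u_j · u_j)) · u_j.

Step by step this gives:
  u_1 = (-2, 0, 3, 3)
  u_2 = (6/11, -2, 13/11, -9/11)
  u_3 = (-96/35, -33/35, -33/35, -31/35)

Orthogonality check:
  u_2 · u_1 = 0 (should be 0)
  u_3 · u_1 = 0 (should be 0)
  u_3 · u_2 = 0 (should be 0)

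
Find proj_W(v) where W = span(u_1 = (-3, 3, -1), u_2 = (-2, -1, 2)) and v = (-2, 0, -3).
proj_W(v) = (-31/34, 148/85, -177/170)

Set up U = [u_1 | ... | u_2] ∈ R^(3×2). The projector onto W = col(U) is P = U (U^T U)^(-1) U^T.
Compute U^T U =
  [19, 1]
  [1, 9],
and U^T v = (9, -2).
Solve U^T U · c = U^T v for the coefficients: c = (83/170, -47/170). The projection is proj_W(v) = U c.
Check: (v - proj_W(v)) · u_1 = 0  (should be 0).
Check: (v - proj_W(v)) · u_2 = 0  (should be 0).
Result: proj_W(v) = (-31/34, 148/85, -177/170).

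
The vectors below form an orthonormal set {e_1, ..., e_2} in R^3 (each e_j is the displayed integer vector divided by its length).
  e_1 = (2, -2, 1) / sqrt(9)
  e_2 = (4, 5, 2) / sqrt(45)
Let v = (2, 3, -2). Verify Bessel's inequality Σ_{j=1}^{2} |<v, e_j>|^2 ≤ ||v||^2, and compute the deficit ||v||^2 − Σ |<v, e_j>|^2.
Σ |<v, e_j>|^2 = 49/5; ||v||^2 = 17; deficit = 36/5

Write each e_j = u_j / sqrt(<u_j, u_j>) where u_j is the displayed integer vector. Then <v, e_j> = <v, u_j> / sqrt(<u_j, u_j>), so |<v, e_j>|^2 = <v, u_j>^2 / <u_j, u_j>.
Coefficients: <v, e_1> = -4/sqrt(9), <v, e_2> = 19/sqrt(45).
Square and sum: Σ |<v, e_j>|^2 = 49/5.
Compute ||v||^2 = v·v = 17.
Deficit = 17 − 49/5 = 36/5 ≥ 0, confirming Bessel's inequality. (The deficit equals ||v − Σ <v,e_j> e_j||^2, the squared distance from v to span{e_j}.)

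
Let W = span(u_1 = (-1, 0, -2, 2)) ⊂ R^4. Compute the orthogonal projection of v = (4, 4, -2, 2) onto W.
proj_W(v) = (-4/9, 0, -8/9, 8/9)

Set up U = [u_1 | ... | u_1] ∈ R^(4×1). The projector onto W = col(U) is P = U (U^T U)^(-1) U^T.
Compute U^T U =
  [9],
and U^T v = (4).
Solve U^T U · c = U^T v for the coefficients: c = (4/9). The projection is proj_W(v) = U c.
Check: (v - proj_W(v)) · u_1 = 0  (should be 0).
Result: proj_W(v) = (-4/9, 0, -8/9, 8/9).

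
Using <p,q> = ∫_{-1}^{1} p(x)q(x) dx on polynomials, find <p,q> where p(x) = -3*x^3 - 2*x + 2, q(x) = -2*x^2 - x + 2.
<p,q> = 118/15

Expand the product: p(x)·q(x) = 6*x^5 + 3*x^4 - 2*x^3 - 2*x^2 - 6*x + 4.
∫_{-1}^{1} of each monomial x^k gives [2/(k+1) if k even, 0 if k odd]. Integrating term-by-term (or equivalently evaluating the antiderivative F(x) = x^6 + 3*x^5/5 - x^4/2 - 2*x^3/3 - 3*x^2 + 4*x at the endpoints):
  F(1) − F(−1) = 43/30 − (-193/30) = 118/15.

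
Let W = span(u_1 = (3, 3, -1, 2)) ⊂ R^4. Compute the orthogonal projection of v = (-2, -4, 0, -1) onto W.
proj_W(v) = (-60/23, -60/23, 20/23, -40/23)

Set up U = [u_1 | ... | u_1] ∈ R^(4×1). The projector onto W = col(U) is P = U (U^T U)^(-1) U^T.
Compute U^T U =
  [23],
and U^T v = (-20).
Solve U^T U · c = U^T v for the coefficients: c = (-20/23). The projection is proj_W(v) = U c.
Check: (v - proj_W(v)) · u_1 = 0  (should be 0).
Result: proj_W(v) = (-60/23, -60/23, 20/23, -40/23).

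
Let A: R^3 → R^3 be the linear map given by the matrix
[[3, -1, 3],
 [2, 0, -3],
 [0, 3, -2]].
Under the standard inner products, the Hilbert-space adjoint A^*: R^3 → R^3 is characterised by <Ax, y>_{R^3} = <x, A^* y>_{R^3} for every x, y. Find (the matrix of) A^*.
A^* = A^T =
[[3, 2, 0],
 [-1, 0, 3],
 [3, -3, -2]]

For real matrices with standard dot products, the defining identity <Ax, y> = <x, A^* y> gives (Ax)^T y = x^T (A^*) y, i.e. x^T A^T y = x^T (A^*) y. Since this holds for all x, y, we must have A^* = A^T. Therefore
A^* =
[[3, 2, 0],
 [-1, 0, 3],
 [3, -3, -2]].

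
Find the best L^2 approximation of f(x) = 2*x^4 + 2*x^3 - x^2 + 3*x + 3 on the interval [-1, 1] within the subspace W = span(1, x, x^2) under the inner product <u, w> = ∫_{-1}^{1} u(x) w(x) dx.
g(x) = 5*x^2/7 + 21*x/5 + 99/35

The best approximation g ∈ W is the orthogonal projection of f onto W. Writing g = a_0 + a_1 x + a_2 x^2, the coefficients solve the normal equations G · a = b where
  G_{ij} = <φ_i, φ_j> and b_i = <f, φ_i>, with φ_0 = 1, φ_1 = x, φ_2 = x^2.
G =
  [2, 0, 2/3]
  [0, 2/3, 0]
  [2/3, 0, 2/5],
b = (92/15, 14/5, 76/35).
Solving gives a_0 = 99/35, a_1 = 21/5, a_2 = 5/7, so
  g(x) = 5*x^2/7 + 21*x/5 + 99/35.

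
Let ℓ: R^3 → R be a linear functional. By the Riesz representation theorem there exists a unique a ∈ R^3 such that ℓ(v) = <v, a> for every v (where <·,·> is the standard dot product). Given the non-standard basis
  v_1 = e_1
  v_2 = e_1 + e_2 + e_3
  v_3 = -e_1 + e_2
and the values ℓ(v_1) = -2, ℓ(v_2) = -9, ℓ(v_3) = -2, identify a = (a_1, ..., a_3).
a = (-2, -4, -3)

Write a = (a_1, ..., a_3) in the standard basis. For each basis vector v_i, ℓ(v_i) = <v_i, a> is a linear equation in the a_j's. Collect the n equations into a matrix system V a = ℓ, where row i of V is v_i (expressed in the standard basis). Since V is invertible (lower-triangular with 1s on the diagonal, up to permutation), solve by back-substitution:
  V =
[[1, 0, 0],
 [1, 1, 1],
 [-1, 1, 0]]
  V a = (-2, -9, -2)
Solving gives a = (-2, -4, -3).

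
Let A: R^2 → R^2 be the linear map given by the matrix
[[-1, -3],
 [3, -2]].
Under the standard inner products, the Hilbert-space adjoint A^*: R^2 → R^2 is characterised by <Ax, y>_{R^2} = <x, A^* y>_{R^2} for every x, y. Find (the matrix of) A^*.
A^* = A^T =
[[-1, 3],
 [-3, -2]]

For real matrices with standard dot products, the defining identity <Ax, y> = <x, A^* y> gives (Ax)^T y = x^T (A^*) y, i.e. x^T A^T y = x^T (A^*) y. Since this holds for all x, y, we must have A^* = A^T. Therefore
A^* =
[[-1, 3],
 [-3, -2]].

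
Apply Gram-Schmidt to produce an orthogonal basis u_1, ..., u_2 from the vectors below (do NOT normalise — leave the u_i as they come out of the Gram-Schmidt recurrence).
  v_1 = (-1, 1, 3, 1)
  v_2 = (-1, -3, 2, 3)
Orthogonal basis:
  u_1 = (-1, 1, 3, 1)
  u_2 = (-5/12, -43/12, 1/4, 29/12)

Apply the Gram-Schmidt recurrence
  u_1 = v_1
  u_i = v_i − Σ_{j<i} ((v_i · u_j) / (u_j · u_j)) · u_j.

Step by step this gives:
  u_1 = (-1, 1, 3, 1)
  u_2 = (-5/12, -43/12, 1/4, 29/12)

Orthogonality check:
  u_2 · u_1 = 0 (should be 0)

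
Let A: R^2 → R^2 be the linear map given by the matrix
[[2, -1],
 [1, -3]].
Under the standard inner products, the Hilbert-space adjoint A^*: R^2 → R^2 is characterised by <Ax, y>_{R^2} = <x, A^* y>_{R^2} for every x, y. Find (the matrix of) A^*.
A^* = A^T =
[[2, 1],
 [-1, -3]]

For real matrices with standard dot products, the defining identity <Ax, y> = <x, A^* y> gives (Ax)^T y = x^T (A^*) y, i.e. x^T A^T y = x^T (A^*) y. Since this holds for all x, y, we must have A^* = A^T. Therefore
A^* =
[[2, 1],
 [-1, -3]].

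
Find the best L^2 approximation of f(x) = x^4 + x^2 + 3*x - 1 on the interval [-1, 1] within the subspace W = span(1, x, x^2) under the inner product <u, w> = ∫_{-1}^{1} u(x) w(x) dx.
g(x) = 13*x^2/7 + 3*x - 38/35

The best approximation g ∈ W is the orthogonal projection of f onto W. Writing g = a_0 + a_1 x + a_2 x^2, the coefficients solve the normal equations G · a = b where
  G_{ij} = <φ_i, φ_j> and b_i = <f, φ_i>, with φ_0 = 1, φ_1 = x, φ_2 = x^2.
G =
  [2, 0, 2/3]
  [0, 2/3, 0]
  [2/3, 0, 2/5],
b = (-14/15, 2, 2/105).
Solving gives a_0 = -38/35, a_1 = 3, a_2 = 13/7, so
  g(x) = 13*x^2/7 + 3*x - 38/35.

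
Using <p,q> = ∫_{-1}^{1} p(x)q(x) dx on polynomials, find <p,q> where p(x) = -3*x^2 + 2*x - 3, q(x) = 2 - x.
<p,q> = -52/3

Expand the product: p(x)·q(x) = 3*x^3 - 8*x^2 + 7*x - 6.
∫_{-1}^{1} of each monomial x^k gives [2/(k+1) if k even, 0 if k odd]. Integrating term-by-term (or equivalently evaluating the antiderivative F(x) = 3*x^4/4 - 8*x^3/3 + 7*x^2/2 - 6*x at the endpoints):
  F(1) − F(−1) = -53/12 − (155/12) = -52/3.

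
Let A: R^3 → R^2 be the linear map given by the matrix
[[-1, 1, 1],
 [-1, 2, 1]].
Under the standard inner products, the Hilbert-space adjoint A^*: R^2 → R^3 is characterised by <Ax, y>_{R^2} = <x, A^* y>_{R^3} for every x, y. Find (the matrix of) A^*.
A^* = A^T =
[[-1, -1],
 [1, 2],
 [1, 1]]

For real matrices with standard dot products, the defining identity <Ax, y> = <x, A^* y> gives (Ax)^T y = x^T (A^*) y, i.e. x^T A^T y = x^T (A^*) y. Since this holds for all x, y, we must have A^* = A^T. Therefore
A^* =
[[-1, -1],
 [1, 2],
 [1, 1]].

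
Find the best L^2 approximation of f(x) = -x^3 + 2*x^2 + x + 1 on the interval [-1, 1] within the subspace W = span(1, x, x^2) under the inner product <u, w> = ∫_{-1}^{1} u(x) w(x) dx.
g(x) = 2*x^2 + 2*x/5 + 1

The best approximation g ∈ W is the orthogonal projection of f onto W. Writing g = a_0 + a_1 x + a_2 x^2, the coefficients solve the normal equations G · a = b where
  G_{ij} = <φ_i, φ_j> and b_i = <f, φ_i>, with φ_0 = 1, φ_1 = x, φ_2 = x^2.
G =
  [2, 0, 2/3]
  [0, 2/3, 0]
  [2/3, 0, 2/5],
b = (10/3, 4/15, 22/15).
Solving gives a_0 = 1, a_1 = 2/5, a_2 = 2, so
  g(x) = 2*x^2 + 2*x/5 + 1.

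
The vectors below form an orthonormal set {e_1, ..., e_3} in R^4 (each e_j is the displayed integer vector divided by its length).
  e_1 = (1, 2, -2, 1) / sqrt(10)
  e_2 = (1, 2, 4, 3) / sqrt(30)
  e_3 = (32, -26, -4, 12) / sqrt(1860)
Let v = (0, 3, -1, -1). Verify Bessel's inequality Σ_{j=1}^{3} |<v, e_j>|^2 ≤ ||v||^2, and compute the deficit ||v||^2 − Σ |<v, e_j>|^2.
Σ |<v, e_j>|^2 = 1381/155; ||v||^2 = 11; deficit = 324/155

Write each e_j = u_j / sqrt(<u_j, u_j>) where u_j is the displayed integer vector. Then <v, e_j> = <v, u_j> / sqrt(<u_j, u_j>), so |<v, e_j>|^2 = <v, u_j>^2 / <u_j, u_j>.
Coefficients: <v, e_1> = 7/sqrt(10), <v, e_2> = -1/sqrt(30), <v, e_3> = -86/sqrt(1860).
Square and sum: Σ |<v, e_j>|^2 = 1381/155.
Compute ||v||^2 = v·v = 11.
Deficit = 11 − 1381/155 = 324/155 ≥ 0, confirming Bessel's inequality. (The deficit equals ||v − Σ <v,e_j> e_j||^2, the squared distance from v to span{e_j}.)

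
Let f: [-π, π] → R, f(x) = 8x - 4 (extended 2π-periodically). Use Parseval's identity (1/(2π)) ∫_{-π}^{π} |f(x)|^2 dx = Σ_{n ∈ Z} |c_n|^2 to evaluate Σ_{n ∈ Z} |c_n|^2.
Σ |c_n|^2 = 64π^2/3 + 16

Expand and integrate term by term over [-π, π]:
  ∫ (8x)^2 dx = 64·(2π^3/3); ∫ 2·8·(-4)·x dx = 0 (odd integrand); ∫ (-4)^2 dx = 16·2π.
So (1/(2π)) ∫_{-π}^{π} (8x - 4)^2 dx = 64π^2/3 + 16 = 64π^2/3 + 16.
Parseval ⇒ Σ |c_n|^2 = 64π^2/3 + 16.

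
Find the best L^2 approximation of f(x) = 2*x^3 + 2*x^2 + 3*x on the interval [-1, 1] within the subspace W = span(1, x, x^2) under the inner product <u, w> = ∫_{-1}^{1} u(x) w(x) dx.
g(x) = 2*x^2 + 21*x/5

The best approximation g ∈ W is the orthogonal projection of f onto W. Writing g = a_0 + a_1 x + a_2 x^2, the coefficients solve the normal equations G · a = b where
  G_{ij} = <φ_i, φ_j> and b_i = <f, φ_i>, with φ_0 = 1, φ_1 = x, φ_2 = x^2.
G =
  [2, 0, 2/3]
  [0, 2/3, 0]
  [2/3, 0, 2/5],
b = (4/3, 14/5, 4/5).
Solving gives a_0 = 0, a_1 = 21/5, a_2 = 2, so
  g(x) = 2*x^2 + 21*x/5.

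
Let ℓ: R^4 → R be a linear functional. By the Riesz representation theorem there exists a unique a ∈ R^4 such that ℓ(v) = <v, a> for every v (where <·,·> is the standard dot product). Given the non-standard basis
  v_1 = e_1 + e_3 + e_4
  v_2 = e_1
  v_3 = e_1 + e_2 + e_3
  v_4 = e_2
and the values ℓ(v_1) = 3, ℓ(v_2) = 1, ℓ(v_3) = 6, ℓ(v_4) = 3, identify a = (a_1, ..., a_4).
a = (1, 3, 2, 0)

Write a = (a_1, ..., a_4) in the standard basis. For each basis vector v_i, ℓ(v_i) = <v_i, a> is a linear equation in the a_j's. Collect the n equations into a matrix system V a = ℓ, where row i of V is v_i (expressed in the standard basis). Since V is invertible (lower-triangular with 1s on the diagonal, up to permutation), solve by back-substitution:
  V =
[[1, 0, 1, 1],
 [1, 0, 0, 0],
 [1, 1, 1, 0],
 [0, 1, 0, 0]]
  V a = (3, 1, 6, 3)
Solving gives a = (1, 3, 2, 0).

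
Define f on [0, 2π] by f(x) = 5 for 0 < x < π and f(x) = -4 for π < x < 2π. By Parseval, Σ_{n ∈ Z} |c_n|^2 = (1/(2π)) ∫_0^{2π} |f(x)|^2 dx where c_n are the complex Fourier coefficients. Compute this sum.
Σ |c_n|^2 = 41/2

Parseval equates the L^2 energy of f (normalised by 1/(2π)) with the ℓ^2 sum of its Fourier coefficients: (1/(2π)) ∫_0^{2π} |f|^2 = Σ |c_n|^2.
Compute the left side: (1/(2π)) [∫_0^π 5^2 dx + ∫_π^{2π} (-4)^2 dx] = (1/(2π)) · (25π + 16π) = (25 + 16)/2 = 41/2.
So Σ_{n ∈ Z} |c_n|^2 = 41/2.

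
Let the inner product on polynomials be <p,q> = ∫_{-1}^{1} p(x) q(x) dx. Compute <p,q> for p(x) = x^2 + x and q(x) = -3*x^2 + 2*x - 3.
<p,q> = -28/15

Expand the product: p(x)·q(x) = -3*x^4 - x^3 - x^2 - 3*x.
∫_{-1}^{1} of each monomial x^k gives [2/(k+1) if k even, 0 if k odd]. Integrating term-by-term (or equivalently evaluating the antiderivative F(x) = -3*x^5/5 - x^4/4 - x^3/3 - 3*x^2/2 at the endpoints):
  F(1) − F(−1) = -161/60 − (-49/60) = -28/15.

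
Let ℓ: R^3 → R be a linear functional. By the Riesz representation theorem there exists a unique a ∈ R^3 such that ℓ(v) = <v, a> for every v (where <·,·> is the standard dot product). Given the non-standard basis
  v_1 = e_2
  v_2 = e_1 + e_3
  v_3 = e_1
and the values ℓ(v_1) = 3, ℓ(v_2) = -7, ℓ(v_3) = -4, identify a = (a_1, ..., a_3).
a = (-4, 3, -3)

Write a = (a_1, ..., a_3) in the standard basis. For each basis vector v_i, ℓ(v_i) = <v_i, a> is a linear equation in the a_j's. Collect the n equations into a matrix system V a = ℓ, where row i of V is v_i (expressed in the standard basis). Since V is invertible (lower-triangular with 1s on the diagonal, up to permutation), solve by back-substitution:
  V =
[[0, 1, 0],
 [1, 0, 1],
 [1, 0, 0]]
  V a = (3, -7, -4)
Solving gives a = (-4, 3, -3).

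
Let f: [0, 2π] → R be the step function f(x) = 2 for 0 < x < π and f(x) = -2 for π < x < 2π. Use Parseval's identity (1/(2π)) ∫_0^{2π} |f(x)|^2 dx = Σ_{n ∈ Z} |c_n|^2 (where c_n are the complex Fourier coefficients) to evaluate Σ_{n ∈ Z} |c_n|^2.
Σ |c_n|^2 = 4

Parseval equates the L^2 energy of f (normalised by 1/(2π)) with the ℓ^2 sum of its Fourier coefficients: (1/(2π)) ∫_0^{2π} |f|^2 = Σ |c_n|^2.
Compute the left side: (1/(2π)) [∫_0^π 2^2 dx + ∫_π^{2π} (-2)^2 dx] = (1/(2π)) · (4π + 4π) = (4 + 4)/2 = 4.
So Σ_{n ∈ Z} |c_n|^2 = 4.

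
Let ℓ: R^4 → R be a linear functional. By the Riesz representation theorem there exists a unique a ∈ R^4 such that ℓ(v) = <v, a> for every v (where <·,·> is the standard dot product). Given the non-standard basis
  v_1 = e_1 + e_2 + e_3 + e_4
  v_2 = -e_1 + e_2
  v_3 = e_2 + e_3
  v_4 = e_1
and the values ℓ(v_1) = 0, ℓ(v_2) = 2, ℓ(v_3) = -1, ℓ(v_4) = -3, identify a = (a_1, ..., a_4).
a = (-3, -1, 0, 4)

Write a = (a_1, ..., a_4) in the standard basis. For each basis vector v_i, ℓ(v_i) = <v_i, a> is a linear equation in the a_j's. Collect the n equations into a matrix system V a = ℓ, where row i of V is v_i (expressed in the standard basis). Since V is invertible (lower-triangular with 1s on the diagonal, up to permutation), solve by back-substitution:
  V =
[[1, 1, 1, 1],
 [-1, 1, 0, 0],
 [0, 1, 1, 0],
 [1, 0, 0, 0]]
  V a = (0, 2, -1, -3)
Solving gives a = (-3, -1, 0, 4).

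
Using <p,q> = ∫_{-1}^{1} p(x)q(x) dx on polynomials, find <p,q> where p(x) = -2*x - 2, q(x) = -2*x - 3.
<p,q> = 44/3

Expand the product: p(x)·q(x) = 4*x^2 + 10*x + 6.
∫_{-1}^{1} of each monomial x^k gives [2/(k+1) if k even, 0 if k odd]. Integrating term-by-term (or equivalently evaluating the antiderivative F(x) = 4*x^3/3 + 5*x^2 + 6*x at the endpoints):
  F(1) − F(−1) = 37/3 − (-7/3) = 44/3.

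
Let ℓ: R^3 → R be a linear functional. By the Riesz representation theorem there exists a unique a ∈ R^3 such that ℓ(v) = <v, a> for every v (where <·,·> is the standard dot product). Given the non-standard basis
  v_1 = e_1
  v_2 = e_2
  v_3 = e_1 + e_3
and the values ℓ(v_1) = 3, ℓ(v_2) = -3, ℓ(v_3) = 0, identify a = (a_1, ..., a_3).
a = (3, -3, -3)

Write a = (a_1, ..., a_3) in the standard basis. For each basis vector v_i, ℓ(v_i) = <v_i, a> is a linear equation in the a_j's. Collect the n equations into a matrix system V a = ℓ, where row i of V is v_i (expressed in the standard basis). Since V is invertible (lower-triangular with 1s on the diagonal, up to permutation), solve by back-substitution:
  V =
[[1, 0, 0],
 [0, 1, 0],
 [1, 0, 1]]
  V a = (3, -3, 0)
Solving gives a = (3, -3, -3).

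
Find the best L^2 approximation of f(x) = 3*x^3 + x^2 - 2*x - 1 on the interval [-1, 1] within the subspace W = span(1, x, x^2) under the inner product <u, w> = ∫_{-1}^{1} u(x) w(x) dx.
g(x) = x^2 - x/5 - 1

The best approximation g ∈ W is the orthogonal projection of f onto W. Writing g = a_0 + a_1 x + a_2 x^2, the coefficients solve the normal equations G · a = b where
  G_{ij} = <φ_i, φ_j> and b_i = <f, φ_i>, with φ_0 = 1, φ_1 = x, φ_2 = x^2.
G =
  [2, 0, 2/3]
  [0, 2/3, 0]
  [2/3, 0, 2/5],
b = (-4/3, -2/15, -4/15).
Solving gives a_0 = -1, a_1 = -1/5, a_2 = 1, so
  g(x) = x^2 - x/5 - 1.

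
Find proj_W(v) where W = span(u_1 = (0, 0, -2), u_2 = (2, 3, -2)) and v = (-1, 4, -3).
proj_W(v) = (20/13, 30/13, -3)

Set up U = [u_1 | ... | u_2] ∈ R^(3×2). The projector onto W = col(U) is P = U (U^T U)^(-1) U^T.
Compute U^T U =
  [4, 4]
  [4, 17],
and U^T v = (6, 16).
Solve U^T U · c = U^T v for the coefficients: c = (19/26, 10/13). The projection is proj_W(v) = U c.
Check: (v - proj_W(v)) · u_1 = 0  (should be 0).
Check: (v - proj_W(v)) · u_2 = 0  (should be 0).
Result: proj_W(v) = (20/13, 30/13, -3).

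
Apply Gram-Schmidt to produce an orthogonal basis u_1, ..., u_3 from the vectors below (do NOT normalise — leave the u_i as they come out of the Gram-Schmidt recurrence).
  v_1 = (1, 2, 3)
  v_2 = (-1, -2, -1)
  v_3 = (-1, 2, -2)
Orthogonal basis:
  u_1 = (1, 2, 3)
  u_2 = (-3/7, -6/7, 5/7)
  u_3 = (-8/5, 4/5, 0)

Apply the Gram-Schmidt recurrence
  u_1 = v_1
  u_i = v_i − Σ_{j<i} ((v_i · u_j) / (u_j · u_j)) · u_j.

Step by step this gives:
  u_1 = (1, 2, 3)
  u_2 = (-3/7, -6/7, 5/7)
  u_3 = (-8/5, 4/5, 0)

Orthogonality check:
  u_2 · u_1 = 0 (should be 0)
  u_3 · u_1 = 0 (should be 0)
  u_3 · u_2 = 0 (should be 0)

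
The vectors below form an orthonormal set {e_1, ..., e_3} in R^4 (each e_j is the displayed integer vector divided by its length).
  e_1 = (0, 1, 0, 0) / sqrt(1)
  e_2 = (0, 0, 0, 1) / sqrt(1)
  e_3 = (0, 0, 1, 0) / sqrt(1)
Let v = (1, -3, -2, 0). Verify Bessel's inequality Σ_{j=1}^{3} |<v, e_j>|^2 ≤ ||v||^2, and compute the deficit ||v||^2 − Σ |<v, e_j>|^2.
Σ |<v, e_j>|^2 = 13; ||v||^2 = 14; deficit = 1

Write each e_j = u_j / sqrt(<u_j, u_j>) where u_j is the displayed integer vector. Then <v, e_j> = <v, u_j> / sqrt(<u_j, u_j>), so |<v, e_j>|^2 = <v, u_j>^2 / <u_j, u_j>.
Coefficients: <v, e_1> = -3/sqrt(1), <v, e_2> = 0/sqrt(1), <v, e_3> = -2/sqrt(1).
Square and sum: Σ |<v, e_j>|^2 = 13.
Compute ||v||^2 = v·v = 14.
Deficit = 14 − 13 = 1 ≥ 0, confirming Bessel's inequality. (The deficit equals ||v − Σ <v,e_j> e_j||^2, the squared distance from v to span{e_j}.)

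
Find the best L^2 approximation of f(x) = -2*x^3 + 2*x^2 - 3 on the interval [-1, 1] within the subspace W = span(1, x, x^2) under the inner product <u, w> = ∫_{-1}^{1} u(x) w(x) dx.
g(x) = 2*x^2 - 6*x/5 - 3

The best approximation g ∈ W is the orthogonal projection of f onto W. Writing g = a_0 + a_1 x + a_2 x^2, the coefficients solve the normal equations G · a = b where
  G_{ij} = <φ_i, φ_j> and b_i = <f, φ_i>, with φ_0 = 1, φ_1 = x, φ_2 = x^2.
G =
  [2, 0, 2/3]
  [0, 2/3, 0]
  [2/3, 0, 2/5],
b = (-14/3, -4/5, -6/5).
Solving gives a_0 = -3, a_1 = -6/5, a_2 = 2, so
  g(x) = 2*x^2 - 6*x/5 - 3.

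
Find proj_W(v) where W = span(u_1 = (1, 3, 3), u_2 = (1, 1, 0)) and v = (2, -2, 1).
proj_W(v) = (1/11, -1/11, -3/11)

Set up U = [u_1 | ... | u_2] ∈ R^(3×2). The projector onto W = col(U) is P = U (U^T U)^(-1) U^T.
Compute U^T U =
  [19, 4]
  [4, 2],
and U^T v = (-1, 0).
Solve U^T U · c = U^T v for the coefficients: c = (-1/11, 2/11). The projection is proj_W(v) = U c.
Check: (v - proj_W(v)) · u_1 = 0  (should be 0).
Check: (v - proj_W(v)) · u_2 = 0  (should be 0).
Result: proj_W(v) = (1/11, -1/11, -3/11).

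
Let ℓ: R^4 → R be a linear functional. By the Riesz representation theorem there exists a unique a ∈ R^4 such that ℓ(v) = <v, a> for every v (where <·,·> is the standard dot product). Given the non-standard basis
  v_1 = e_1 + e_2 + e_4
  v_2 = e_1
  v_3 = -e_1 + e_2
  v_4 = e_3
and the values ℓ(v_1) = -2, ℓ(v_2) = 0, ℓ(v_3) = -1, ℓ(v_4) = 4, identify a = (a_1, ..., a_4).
a = (0, -1, 4, -1)

Write a = (a_1, ..., a_4) in the standard basis. For each basis vector v_i, ℓ(v_i) = <v_i, a> is a linear equation in the a_j's. Collect the n equations into a matrix system V a = ℓ, where row i of V is v_i (expressed in the standard basis). Since V is invertible (lower-triangular with 1s on the diagonal, up to permutation), solve by back-substitution:
  V =
[[1, 1, 0, 1],
 [1, 0, 0, 0],
 [-1, 1, 0, 0],
 [0, 0, 1, 0]]
  V a = (-2, 0, -1, 4)
Solving gives a = (0, -1, 4, -1).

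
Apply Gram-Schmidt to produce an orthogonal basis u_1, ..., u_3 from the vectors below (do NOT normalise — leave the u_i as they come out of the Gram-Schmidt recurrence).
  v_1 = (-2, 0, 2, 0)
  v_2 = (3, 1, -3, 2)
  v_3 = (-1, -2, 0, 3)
Orthogonal basis:
  u_1 = (-2, 0, 2, 0)
  u_2 = (0, 1, 0, 2)
  u_3 = (-1/2, -14/5, -1/2, 7/5)

Apply the Gram-Schmidt recurrence
  u_1 = v_1
  u_i = v_i − Σ_{j<i} ((v_i · u_j) / (u_j · u_j)) · u_j.

Step by step this gives:
  u_1 = (-2, 0, 2, 0)
  u_2 = (0, 1, 0, 2)
  u_3 = (-1/2, -14/5, -1/2, 7/5)

Orthogonality check:
  u_2 · u_1 = 0 (should be 0)
  u_3 · u_1 = 0 (should be 0)
  u_3 · u_2 = 0 (should be 0)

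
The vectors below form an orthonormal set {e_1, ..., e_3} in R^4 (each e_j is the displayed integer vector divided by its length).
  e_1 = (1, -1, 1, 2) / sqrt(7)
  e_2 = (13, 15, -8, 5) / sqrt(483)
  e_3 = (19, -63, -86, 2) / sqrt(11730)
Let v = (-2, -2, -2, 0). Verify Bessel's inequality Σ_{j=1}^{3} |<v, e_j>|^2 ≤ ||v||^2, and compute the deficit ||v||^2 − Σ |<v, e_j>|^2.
Σ |<v, e_j>|^2 = 164/17; ||v||^2 = 12; deficit = 40/17

Write each e_j = u_j / sqrt(<u_j, u_j>) where u_j is the displayed integer vector. Then <v, e_j> = <v, u_j> / sqrt(<u_j, u_j>), so |<v, e_j>|^2 = <v, u_j>^2 / <u_j, u_j>.
Coefficients: <v, e_1> = -2/sqrt(7), <v, e_2> = -40/sqrt(483), <v, e_3> = 260/sqrt(11730).
Square and sum: Σ |<v, e_j>|^2 = 164/17.
Compute ||v||^2 = v·v = 12.
Deficit = 12 − 164/17 = 40/17 ≥ 0, confirming Bessel's inequality. (The deficit equals ||v − Σ <v,e_j> e_j||^2, the squared distance from v to span{e_j}.)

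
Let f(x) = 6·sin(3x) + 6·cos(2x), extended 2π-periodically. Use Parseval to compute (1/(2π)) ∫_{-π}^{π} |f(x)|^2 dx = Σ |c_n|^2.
Σ |c_n|^2 = 36

Expand |f|^2 and use orthogonality of {sin(nx), cos(mx)} on [-π, π]:
  ∫_{-π}^{π} sin(nx)^2 dx = π, ∫ cos(mx)^2 dx = π, and cross terms integrate to 0.
So ∫_{-π}^{π} f(x)^2 dx = 6^2 · π + 6^2 · π = (36 + 36)π.
Divide by 2π: (36 + 36)/2 = 36.
By Parseval, this equals Σ |c_n|^2.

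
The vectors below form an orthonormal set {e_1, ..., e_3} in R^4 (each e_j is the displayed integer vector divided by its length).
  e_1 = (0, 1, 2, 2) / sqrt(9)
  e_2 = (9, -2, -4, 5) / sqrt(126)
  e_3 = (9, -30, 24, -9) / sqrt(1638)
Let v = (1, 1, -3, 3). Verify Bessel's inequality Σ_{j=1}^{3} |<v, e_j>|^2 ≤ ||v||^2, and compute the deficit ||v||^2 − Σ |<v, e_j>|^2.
Σ |<v, e_j>|^2 = 235/13; ||v||^2 = 20; deficit = 25/13

Write each e_j = u_j / sqrt(<u_j, u_j>) where u_j is the displayed integer vector. Then <v, e_j> = <v, u_j> / sqrt(<u_j, u_j>), so |<v, e_j>|^2 = <v, u_j>^2 / <u_j, u_j>.
Coefficients: <v, e_1> = 1/sqrt(9), <v, e_2> = 34/sqrt(126), <v, e_3> = -120/sqrt(1638).
Square and sum: Σ |<v, e_j>|^2 = 235/13.
Compute ||v||^2 = v·v = 20.
Deficit = 20 − 235/13 = 25/13 ≥ 0, confirming Bessel's inequality. (The deficit equals ||v − Σ <v,e_j> e_j||^2, the squared distance from v to span{e_j}.)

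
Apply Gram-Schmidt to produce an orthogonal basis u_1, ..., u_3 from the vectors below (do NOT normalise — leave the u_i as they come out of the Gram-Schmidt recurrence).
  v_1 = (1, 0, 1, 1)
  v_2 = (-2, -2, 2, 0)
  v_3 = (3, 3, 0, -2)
Orthogonal basis:
  u_1 = (1, 0, 1, 1)
  u_2 = (-2, -2, 2, 0)
  u_3 = (2/3, 1, 5/3, -7/3)

Apply the Gram-Schmidt recurrence
  u_1 = v_1
  u_i = v_i − Σ_{j<i} ((v_i · u_j) / (u_j · u_j)) · u_j.

Step by step this gives:
  u_1 = (1, 0, 1, 1)
  u_2 = (-2, -2, 2, 0)
  u_3 = (2/3, 1, 5/3, -7/3)

Orthogonality check:
  u_2 · u_1 = 0 (should be 0)
  u_3 · u_1 = 0 (should be 0)
  u_3 · u_2 = 0 (should be 0)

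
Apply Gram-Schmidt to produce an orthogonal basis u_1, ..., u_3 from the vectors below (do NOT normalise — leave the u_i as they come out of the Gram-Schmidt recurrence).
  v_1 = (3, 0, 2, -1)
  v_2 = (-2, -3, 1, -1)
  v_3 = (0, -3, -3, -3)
Orthogonal basis:
  u_1 = (3, 0, 2, -1)
  u_2 = (-19/14, -3, 10/7, -17/14)
  u_3 = (96/67, -84/67, -228/67, -168/67)

Apply the Gram-Schmidt recurrence
  u_1 = v_1
  u_i = v_i − Σ_{j<i} ((v_i · u_j) / (u_j · u_j)) · u_j.

Step by step this gives:
  u_1 = (3, 0, 2, -1)
  u_2 = (-19/14, -3, 10/7, -17/14)
  u_3 = (96/67, -84/67, -228/67, -168/67)

Orthogonality check:
  u_2 · u_1 = 0 (should be 0)
  u_3 · u_1 = 0 (should be 0)
  u_3 · u_2 = 0 (should be 0)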